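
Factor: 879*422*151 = 2^1*3^1 *151^1*211^1*293^1 = 56011638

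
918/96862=459/48431  =  0.01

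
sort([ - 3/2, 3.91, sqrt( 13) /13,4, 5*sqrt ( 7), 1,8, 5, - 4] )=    [ - 4, - 3/2, sqrt( 13 )/13 , 1, 3.91, 4, 5,8, 5*sqrt(7 ) ]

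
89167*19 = 1694173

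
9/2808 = 1/312 = 0.00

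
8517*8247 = 70239699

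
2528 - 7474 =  - 4946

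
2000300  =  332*6025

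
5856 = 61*96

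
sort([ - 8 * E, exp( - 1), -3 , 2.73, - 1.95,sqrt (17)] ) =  [ - 8*E,  -  3, - 1.95, exp(  -  1 ),2.73, sqrt( 17)]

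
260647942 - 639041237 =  - 378393295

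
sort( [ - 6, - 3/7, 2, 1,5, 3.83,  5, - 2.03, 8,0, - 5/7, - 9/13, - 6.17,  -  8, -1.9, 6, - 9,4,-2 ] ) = [ - 9 ,-8,-6.17, - 6,-2.03,-2,-1.9, - 5/7,-9/13,-3/7, 0, 1,  2,3.83, 4,5, 5, 6, 8] 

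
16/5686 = 8/2843 = 0.00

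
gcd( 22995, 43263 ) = 9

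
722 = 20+702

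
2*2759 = 5518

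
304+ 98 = 402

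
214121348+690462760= 904584108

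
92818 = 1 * 92818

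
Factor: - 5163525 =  -3^2*5^2*53^1*433^1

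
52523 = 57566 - 5043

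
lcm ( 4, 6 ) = 12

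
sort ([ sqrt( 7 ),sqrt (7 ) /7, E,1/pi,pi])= [ 1/pi,sqrt (7)/7,sqrt (7 ),E,pi ]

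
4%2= 0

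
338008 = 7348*46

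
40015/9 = 40015/9 = 4446.11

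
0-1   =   - 1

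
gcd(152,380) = 76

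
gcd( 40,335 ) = 5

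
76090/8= 38045/4 = 9511.25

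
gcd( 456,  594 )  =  6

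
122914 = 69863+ 53051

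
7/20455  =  7/20455= 0.00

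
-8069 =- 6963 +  - 1106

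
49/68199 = 49/68199 = 0.00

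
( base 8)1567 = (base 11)737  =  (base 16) 377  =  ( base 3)1012212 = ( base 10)887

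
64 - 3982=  - 3918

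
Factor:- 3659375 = -5^5 * 1171^1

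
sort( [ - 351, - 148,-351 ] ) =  [  -  351, - 351, - 148 ]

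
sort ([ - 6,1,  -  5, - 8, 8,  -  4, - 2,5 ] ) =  [-8,-6, - 5, - 4,  -  2,1,5, 8 ] 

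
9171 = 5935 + 3236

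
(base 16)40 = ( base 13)4c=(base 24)2g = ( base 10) 64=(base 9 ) 71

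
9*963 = 8667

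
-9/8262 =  - 1 + 917/918 = - 0.00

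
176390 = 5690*31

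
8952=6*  1492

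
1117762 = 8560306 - 7442544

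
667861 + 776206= 1444067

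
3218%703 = 406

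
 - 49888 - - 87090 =37202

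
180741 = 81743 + 98998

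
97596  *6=585576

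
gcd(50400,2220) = 60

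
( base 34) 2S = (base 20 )4G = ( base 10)96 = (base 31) 33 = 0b1100000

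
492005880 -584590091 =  -92584211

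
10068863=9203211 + 865652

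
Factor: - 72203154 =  - 2^1*3^1*19^1*31^1*20431^1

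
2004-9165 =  - 7161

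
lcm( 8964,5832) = 484056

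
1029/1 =1029=1029.00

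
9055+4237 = 13292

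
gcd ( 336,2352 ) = 336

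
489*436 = 213204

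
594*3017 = 1792098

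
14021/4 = 14021/4= 3505.25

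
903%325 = 253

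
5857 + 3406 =9263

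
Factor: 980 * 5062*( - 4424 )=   -2^6*5^1 * 7^3 *79^1*2531^1 = -21946402240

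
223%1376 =223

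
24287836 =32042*758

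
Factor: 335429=335429^1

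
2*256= 512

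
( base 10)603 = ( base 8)1133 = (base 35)H8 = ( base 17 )218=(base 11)4A9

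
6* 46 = 276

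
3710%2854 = 856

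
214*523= 111922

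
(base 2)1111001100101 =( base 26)BD7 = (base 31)830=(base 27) AI5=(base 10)7781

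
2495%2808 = 2495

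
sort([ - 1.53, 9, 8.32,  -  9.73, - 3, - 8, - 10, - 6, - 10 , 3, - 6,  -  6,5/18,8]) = [ - 10 ,-10, - 9.73, - 8, - 6, - 6, - 6, - 3, - 1.53, 5/18, 3,8, 8.32, 9 ]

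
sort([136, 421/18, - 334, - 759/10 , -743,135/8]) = [ - 743,-334, - 759/10,135/8,421/18, 136 ] 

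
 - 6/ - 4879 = 6/4879=0.00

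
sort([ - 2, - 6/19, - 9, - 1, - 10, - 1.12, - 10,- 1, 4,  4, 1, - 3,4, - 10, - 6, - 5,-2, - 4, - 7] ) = [ - 10,-10,-10 , - 9,- 7, - 6, - 5, - 4, - 3, - 2, - 2, - 1.12, - 1, - 1,-6/19, 1, 4, 4,4]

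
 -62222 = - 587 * 106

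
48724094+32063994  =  80788088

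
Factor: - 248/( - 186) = 2^2 * 3^ ( - 1 ) = 4/3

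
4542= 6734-2192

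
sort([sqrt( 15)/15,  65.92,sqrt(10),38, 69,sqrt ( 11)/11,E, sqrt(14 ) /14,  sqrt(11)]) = [ sqrt(15)/15, sqrt(14)/14, sqrt(11)/11, E, sqrt(10 ),  sqrt(11 ),38, 65.92,  69]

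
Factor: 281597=379^1 * 743^1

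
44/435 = 44/435 = 0.10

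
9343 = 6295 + 3048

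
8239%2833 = 2573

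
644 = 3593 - 2949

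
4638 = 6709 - 2071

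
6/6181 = 6/6181 = 0.00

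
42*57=2394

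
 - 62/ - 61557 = 62/61557 = 0.00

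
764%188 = 12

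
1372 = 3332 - 1960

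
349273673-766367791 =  - 417094118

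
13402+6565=19967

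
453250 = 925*490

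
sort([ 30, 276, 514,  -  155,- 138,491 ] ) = [-155,-138,30,276,491, 514]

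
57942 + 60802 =118744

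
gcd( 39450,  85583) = 1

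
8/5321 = 8/5321 = 0.00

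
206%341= 206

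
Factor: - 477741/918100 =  - 2^( - 2)*3^1*5^( - 2) * 11^1*31^1*467^1*9181^( - 1)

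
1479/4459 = 1479/4459 = 0.33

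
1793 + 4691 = 6484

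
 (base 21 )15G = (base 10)562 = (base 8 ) 1062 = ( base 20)182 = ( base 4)20302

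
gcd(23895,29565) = 405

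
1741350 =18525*94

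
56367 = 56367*1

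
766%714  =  52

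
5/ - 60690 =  - 1 + 12137/12138  =  - 0.00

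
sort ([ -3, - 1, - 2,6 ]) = [ - 3, - 2, - 1,6 ] 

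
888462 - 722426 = 166036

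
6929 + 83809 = 90738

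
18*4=72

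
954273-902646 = 51627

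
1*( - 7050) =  - 7050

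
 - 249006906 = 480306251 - 729313157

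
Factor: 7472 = 2^4*467^1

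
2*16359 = 32718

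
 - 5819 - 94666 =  - 100485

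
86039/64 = 1344 + 23/64  =  1344.36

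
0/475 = 0 = 0.00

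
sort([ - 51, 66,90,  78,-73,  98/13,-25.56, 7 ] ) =[ - 73, - 51, - 25.56, 7, 98/13, 66,78, 90] 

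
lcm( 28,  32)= 224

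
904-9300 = -8396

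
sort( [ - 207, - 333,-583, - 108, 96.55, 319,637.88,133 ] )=[-583, - 333,-207, - 108 , 96.55,133,319, 637.88 ]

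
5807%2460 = 887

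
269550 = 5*53910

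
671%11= 0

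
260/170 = 26/17= 1.53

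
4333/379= 11 + 164/379 = 11.43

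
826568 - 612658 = 213910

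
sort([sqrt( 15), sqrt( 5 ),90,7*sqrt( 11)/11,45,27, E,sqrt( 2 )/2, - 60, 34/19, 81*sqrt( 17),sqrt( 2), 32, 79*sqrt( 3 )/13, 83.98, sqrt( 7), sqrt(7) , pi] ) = [  -  60, sqrt( 2)/2 , sqrt( 2), 34/19,  7*sqrt( 11 )/11, sqrt( 5 ), sqrt(7 ), sqrt(7 ), E, pi, sqrt( 15), 79*sqrt( 3)/13 , 27 , 32,45, 83.98, 90, 81*sqrt( 17)]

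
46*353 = 16238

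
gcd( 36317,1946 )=1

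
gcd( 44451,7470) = 9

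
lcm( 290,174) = 870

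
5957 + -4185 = 1772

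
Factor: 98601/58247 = 3^1 *7^( - 1)*23^1*53^( - 1)*157^( - 1 )*1429^1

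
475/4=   475/4 =118.75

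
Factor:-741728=-2^5 * 13^1*1783^1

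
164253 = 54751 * 3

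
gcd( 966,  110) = 2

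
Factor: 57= 3^1 * 19^1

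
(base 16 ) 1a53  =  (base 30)7EJ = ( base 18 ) 12e7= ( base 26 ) 9P5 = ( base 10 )6739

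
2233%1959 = 274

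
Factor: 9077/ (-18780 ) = - 2^(  -  2)*3^ ( - 1)*5^( - 1)*29^1 = - 29/60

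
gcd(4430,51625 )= 5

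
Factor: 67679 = 67679^1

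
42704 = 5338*8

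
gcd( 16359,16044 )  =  21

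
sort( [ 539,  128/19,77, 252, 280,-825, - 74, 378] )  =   [ - 825, - 74,128/19,77, 252, 280, 378 , 539]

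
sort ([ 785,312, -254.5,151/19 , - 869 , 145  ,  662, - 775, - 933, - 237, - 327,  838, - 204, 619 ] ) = [-933,  -  869, - 775, - 327 , -254.5 , - 237, - 204, 151/19,145 , 312,619,662,785,  838]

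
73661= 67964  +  5697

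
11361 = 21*541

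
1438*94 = 135172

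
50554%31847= 18707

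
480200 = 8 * 60025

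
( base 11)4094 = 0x1533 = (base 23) A5M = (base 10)5427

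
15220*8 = 121760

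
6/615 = 2/205= 0.01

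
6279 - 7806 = -1527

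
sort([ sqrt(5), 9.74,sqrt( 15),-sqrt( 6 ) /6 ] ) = [ - sqrt( 6)/6,sqrt( 5), sqrt ( 15), 9.74 ]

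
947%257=176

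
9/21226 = 9/21226=0.00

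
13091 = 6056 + 7035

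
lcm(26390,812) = 52780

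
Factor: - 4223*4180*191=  - 2^2*5^1*11^1* 19^1*41^1*103^1*191^1  =  -3371558740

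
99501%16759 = 15706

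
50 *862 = 43100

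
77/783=77/783 = 0.10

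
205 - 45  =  160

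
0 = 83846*0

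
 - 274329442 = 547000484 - 821329926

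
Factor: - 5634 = - 2^1*3^2 * 313^1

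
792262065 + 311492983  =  1103755048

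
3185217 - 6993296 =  - 3808079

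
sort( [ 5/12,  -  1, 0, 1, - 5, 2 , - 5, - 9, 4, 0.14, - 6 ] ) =[ - 9,-6, - 5, - 5, - 1, 0, 0.14, 5/12,1,2, 4]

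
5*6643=33215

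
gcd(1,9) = 1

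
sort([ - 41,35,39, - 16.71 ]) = [ - 41, -16.71,35,  39]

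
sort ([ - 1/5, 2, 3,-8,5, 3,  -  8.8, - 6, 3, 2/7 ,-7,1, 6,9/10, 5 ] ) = [ - 8.8,-8, - 7, - 6,-1/5,2/7,  9/10, 1,2,3, 3, 3,5,5,6 ] 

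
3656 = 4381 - 725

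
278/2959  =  278/2959 = 0.09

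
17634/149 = 118 + 52/149 = 118.35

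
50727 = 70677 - 19950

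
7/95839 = 7/95839 = 0.00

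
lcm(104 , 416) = 416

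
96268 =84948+11320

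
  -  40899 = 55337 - 96236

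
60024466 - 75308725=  - 15284259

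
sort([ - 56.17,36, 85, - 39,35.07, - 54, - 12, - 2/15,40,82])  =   [ - 56.17, - 54 , - 39,  -  12, - 2/15,35.07, 36,40, 82, 85 ] 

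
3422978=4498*761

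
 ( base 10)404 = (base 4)12110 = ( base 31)d1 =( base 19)125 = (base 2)110010100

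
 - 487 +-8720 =- 9207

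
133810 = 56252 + 77558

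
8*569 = 4552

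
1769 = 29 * 61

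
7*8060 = 56420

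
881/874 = 881/874 = 1.01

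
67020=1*67020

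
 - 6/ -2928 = 1/488 = 0.00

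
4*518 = 2072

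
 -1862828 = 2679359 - 4542187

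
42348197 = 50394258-8046061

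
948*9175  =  8697900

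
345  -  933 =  - 588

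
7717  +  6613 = 14330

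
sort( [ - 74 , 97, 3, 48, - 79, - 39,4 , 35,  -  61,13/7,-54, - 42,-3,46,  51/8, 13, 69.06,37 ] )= [  -  79, - 74, - 61, - 54,- 42,-39,-3,  13/7,3,4,51/8,  13,  35, 37, 46,48,  69.06,97 ] 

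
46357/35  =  1324+17/35=1324.49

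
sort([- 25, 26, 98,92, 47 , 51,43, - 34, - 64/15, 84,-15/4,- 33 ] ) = [ - 34 , - 33, - 25,-64/15,- 15/4,26,  43,47,  51, 84, 92,98] 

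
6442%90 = 52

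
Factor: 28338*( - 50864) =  -2^5*3^1*11^1*17^2*4723^1=- 1441384032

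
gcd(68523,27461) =7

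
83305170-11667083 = 71638087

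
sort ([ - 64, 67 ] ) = [ - 64,67 ]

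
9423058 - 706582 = 8716476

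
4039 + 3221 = 7260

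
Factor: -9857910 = -2^1*3^1*5^1*37^1*83^1*107^1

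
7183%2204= 571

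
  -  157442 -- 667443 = 510001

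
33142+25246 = 58388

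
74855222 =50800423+24054799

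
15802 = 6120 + 9682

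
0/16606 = 0 = 0.00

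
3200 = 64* 50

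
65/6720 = 13/1344 = 0.01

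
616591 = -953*( - 647)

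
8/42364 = 2/10591 = 0.00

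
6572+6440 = 13012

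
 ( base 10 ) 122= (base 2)1111010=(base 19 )68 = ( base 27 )4e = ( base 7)233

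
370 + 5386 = 5756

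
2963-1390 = 1573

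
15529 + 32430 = 47959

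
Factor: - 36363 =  - 3^1*17^1*23^1*31^1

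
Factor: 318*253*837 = 67339998= 2^1*3^4*11^1*23^1*31^1*53^1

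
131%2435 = 131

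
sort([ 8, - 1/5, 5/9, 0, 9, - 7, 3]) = [ - 7, - 1/5, 0, 5/9, 3,8,9]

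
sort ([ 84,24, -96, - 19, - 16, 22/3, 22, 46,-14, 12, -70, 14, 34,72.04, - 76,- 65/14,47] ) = [-96,-76, -70, - 19, - 16,-14, - 65/14 , 22/3,12,14,  22,  24, 34, 46, 47, 72.04, 84] 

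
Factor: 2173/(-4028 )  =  -2^( - 2)*19^( - 1 )* 41^1 = - 41/76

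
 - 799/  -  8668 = 799/8668=0.09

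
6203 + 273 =6476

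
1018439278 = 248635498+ 769803780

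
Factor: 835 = 5^1 * 167^1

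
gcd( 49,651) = 7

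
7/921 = 7/921 = 0.01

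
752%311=130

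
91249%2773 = 2513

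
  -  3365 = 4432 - 7797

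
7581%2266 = 783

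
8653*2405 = 20810465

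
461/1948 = 461/1948 = 0.24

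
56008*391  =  21899128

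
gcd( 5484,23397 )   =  3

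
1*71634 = 71634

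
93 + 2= 95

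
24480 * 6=146880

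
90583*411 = 37229613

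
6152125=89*69125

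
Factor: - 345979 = -345979^1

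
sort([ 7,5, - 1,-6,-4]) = [  -  6, - 4,-1, 5 , 7 ] 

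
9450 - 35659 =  - 26209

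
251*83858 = 21048358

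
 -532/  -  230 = 266/115=2.31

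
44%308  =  44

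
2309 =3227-918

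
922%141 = 76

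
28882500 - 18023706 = 10858794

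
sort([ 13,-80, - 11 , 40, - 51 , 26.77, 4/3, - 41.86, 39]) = [ - 80, - 51, - 41.86, - 11, 4/3, 13, 26.77, 39 , 40]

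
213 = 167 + 46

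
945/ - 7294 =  - 1+907/1042 = - 0.13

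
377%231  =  146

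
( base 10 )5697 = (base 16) 1641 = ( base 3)21211000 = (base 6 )42213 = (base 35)4mr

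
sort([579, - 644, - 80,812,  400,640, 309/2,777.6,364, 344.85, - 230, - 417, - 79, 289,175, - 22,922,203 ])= [ - 644, - 417, - 230, - 80, - 79,-22,  309/2 , 175, 203 , 289,344.85 , 364 , 400,579, 640,  777.6,812,922 ] 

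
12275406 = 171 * 71786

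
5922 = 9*658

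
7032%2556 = 1920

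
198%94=10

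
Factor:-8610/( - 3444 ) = 5/2= 2^( - 1 )*5^1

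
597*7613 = 4544961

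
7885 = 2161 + 5724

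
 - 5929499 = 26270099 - 32199598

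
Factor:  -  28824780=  -2^2*3^1*5^1 *73^1*  6581^1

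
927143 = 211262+715881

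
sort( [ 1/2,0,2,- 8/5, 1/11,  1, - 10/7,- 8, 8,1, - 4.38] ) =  [ - 8,-4.38,-8/5, - 10/7,0,  1/11,  1/2, 1, 1, 2,8 ] 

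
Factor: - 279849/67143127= - 3^1*61^( - 1 )*79^( - 1 ) * 13933^ ( - 1)*93283^1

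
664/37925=664/37925 = 0.02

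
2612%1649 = 963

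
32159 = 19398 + 12761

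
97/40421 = 97/40421=0.00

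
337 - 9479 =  - 9142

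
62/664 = 31/332 = 0.09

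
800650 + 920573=1721223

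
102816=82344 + 20472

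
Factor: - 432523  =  -7^3*13^1*97^1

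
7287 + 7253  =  14540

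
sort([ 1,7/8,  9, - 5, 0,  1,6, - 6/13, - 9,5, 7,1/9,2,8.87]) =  [ - 9, - 5, - 6/13, 0,1/9, 7/8,1, 1,  2,5, 6,7 , 8.87,9] 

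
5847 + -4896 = 951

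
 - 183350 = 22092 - 205442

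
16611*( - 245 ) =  - 4069695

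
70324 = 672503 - 602179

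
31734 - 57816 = -26082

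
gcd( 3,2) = 1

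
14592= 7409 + 7183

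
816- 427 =389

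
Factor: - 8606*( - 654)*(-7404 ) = -2^4 * 3^2  *13^1*109^1*331^1*617^1 =- 41672110896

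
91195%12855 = 1210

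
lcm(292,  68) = 4964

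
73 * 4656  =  339888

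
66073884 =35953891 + 30119993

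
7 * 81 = 567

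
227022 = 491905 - 264883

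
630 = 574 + 56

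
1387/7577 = 1387/7577  =  0.18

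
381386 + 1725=383111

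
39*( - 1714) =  - 66846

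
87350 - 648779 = - 561429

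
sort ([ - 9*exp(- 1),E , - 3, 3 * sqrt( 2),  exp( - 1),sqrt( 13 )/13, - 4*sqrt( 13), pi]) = [ - 4 * sqrt(13),  -  9*exp( - 1), - 3, sqrt(13 ) /13,exp( - 1), E, pi,3*sqrt( 2) ] 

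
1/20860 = 1/20860 = 0.00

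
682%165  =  22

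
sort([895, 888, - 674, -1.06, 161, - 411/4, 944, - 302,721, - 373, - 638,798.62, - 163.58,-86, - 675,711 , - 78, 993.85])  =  [ - 675, - 674, - 638, - 373, - 302,-163.58, -411/4,  -  86, - 78,-1.06,161, 711, 721,798.62, 888, 895, 944 , 993.85]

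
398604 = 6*66434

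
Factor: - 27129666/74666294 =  - 13564833/37333147=- 3^1 *53^( - 1 )*704399^( -1)*4521611^1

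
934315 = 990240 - 55925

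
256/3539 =256/3539 = 0.07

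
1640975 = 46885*35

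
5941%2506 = 929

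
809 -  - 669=1478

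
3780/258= 630/43 = 14.65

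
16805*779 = 13091095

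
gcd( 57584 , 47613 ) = 59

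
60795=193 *315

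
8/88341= 8/88341=   0.00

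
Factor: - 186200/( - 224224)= 475/572  =  2^(-2) * 5^2*11^( - 1)*13^( - 1) *19^1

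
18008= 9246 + 8762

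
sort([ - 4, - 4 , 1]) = [ - 4, - 4 , 1]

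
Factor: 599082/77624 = 2^( - 2)*3^1 * 11^1*29^1*31^ (-1 ) = 957/124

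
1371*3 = 4113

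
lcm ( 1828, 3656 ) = 3656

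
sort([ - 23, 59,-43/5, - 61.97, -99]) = [ -99 ,-61.97, - 23,-43/5,  59 ] 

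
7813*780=6094140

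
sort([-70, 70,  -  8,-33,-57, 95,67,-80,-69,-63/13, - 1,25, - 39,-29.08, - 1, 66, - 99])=[ - 99 ,-80, -70, - 69, - 57,-39 ,-33,-29.08,-8,  -  63/13, - 1, - 1, 25,66,67,70,95]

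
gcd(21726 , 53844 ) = 6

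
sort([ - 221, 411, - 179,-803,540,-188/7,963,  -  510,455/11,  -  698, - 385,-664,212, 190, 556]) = [-803, - 698,-664 ,-510, - 385, - 221,-179, - 188/7,455/11,  190, 212,411,  540, 556,963]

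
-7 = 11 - 18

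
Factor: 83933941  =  7^1 * 13^1*922351^1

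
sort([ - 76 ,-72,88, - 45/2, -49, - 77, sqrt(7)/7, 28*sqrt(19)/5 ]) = [ - 77, - 76,  -  72, - 49, -45/2,sqrt(7)/7,28 *sqrt( 19) /5, 88 ]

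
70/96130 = 7/9613 = 0.00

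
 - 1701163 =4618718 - 6319881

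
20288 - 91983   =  -71695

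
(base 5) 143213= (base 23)ba9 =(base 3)22022101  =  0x17AA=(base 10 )6058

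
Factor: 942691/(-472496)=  - 2^( - 4 )*29531^( - 1)*942691^1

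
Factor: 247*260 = 2^2*5^1 * 13^2 * 19^1= 64220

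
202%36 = 22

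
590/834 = 295/417 = 0.71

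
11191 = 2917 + 8274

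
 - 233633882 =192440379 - 426074261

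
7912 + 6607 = 14519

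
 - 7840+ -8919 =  - 16759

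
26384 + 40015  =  66399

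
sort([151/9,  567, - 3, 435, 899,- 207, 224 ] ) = [ - 207,-3,  151/9,224, 435, 567, 899 ] 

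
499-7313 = - 6814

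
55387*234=12960558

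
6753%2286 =2181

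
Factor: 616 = 2^3*7^1* 11^1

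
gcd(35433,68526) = 9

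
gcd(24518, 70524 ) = 2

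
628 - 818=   -  190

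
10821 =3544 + 7277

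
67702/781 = 86 + 536/781 = 86.69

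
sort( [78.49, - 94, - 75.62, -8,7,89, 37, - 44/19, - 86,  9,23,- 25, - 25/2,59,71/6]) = [- 94,  -  86, - 75.62, - 25, - 25/2, - 8, - 44/19, 7, 9,71/6, 23, 37,59,78.49, 89 ]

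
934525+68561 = 1003086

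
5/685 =1/137 = 0.01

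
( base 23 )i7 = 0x1a5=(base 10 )421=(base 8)645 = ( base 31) DI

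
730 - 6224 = - 5494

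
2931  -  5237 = - 2306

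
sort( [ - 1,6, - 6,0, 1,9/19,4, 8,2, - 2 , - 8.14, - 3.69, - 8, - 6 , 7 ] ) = [-8.14 , - 8, - 6, - 6, - 3.69,  -  2, - 1,0,9/19,1, 2, 4,6, 7 , 8]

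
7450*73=543850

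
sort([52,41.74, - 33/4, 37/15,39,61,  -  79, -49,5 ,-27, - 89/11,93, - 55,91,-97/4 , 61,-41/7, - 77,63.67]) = [-79,-77, - 55, - 49, - 27, - 97/4, - 33/4, - 89/11, - 41/7 , 37/15 , 5, 39,41.74,52, 61,61,63.67, 91, 93 ]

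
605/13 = 46 + 7/13 = 46.54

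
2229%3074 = 2229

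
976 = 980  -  4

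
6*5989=35934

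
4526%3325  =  1201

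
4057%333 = 61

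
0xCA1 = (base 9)4382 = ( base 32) 351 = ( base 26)4K9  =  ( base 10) 3233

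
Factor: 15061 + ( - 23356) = -8295   =  - 3^1* 5^1 * 7^1 * 79^1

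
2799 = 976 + 1823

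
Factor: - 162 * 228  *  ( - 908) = 2^5  *3^5*19^1 *227^1 = 33537888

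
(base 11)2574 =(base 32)38k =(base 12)1B30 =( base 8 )6424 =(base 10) 3348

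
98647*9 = 887823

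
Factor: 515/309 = 3^( - 1)*  5^1 =5/3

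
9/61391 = 9/61391 = 0.00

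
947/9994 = 947/9994 =0.09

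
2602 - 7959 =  - 5357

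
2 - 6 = - 4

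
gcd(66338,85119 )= 1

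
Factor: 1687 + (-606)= 1081 = 23^1 * 47^1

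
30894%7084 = 2558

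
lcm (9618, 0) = 0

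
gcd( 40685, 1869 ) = 1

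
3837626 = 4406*871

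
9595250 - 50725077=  - 41129827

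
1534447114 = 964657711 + 569789403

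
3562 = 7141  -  3579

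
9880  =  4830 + 5050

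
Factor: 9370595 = 5^1*13^1*144163^1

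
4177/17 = 245 + 12/17 = 245.71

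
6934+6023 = 12957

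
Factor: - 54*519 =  - 28026 = - 2^1 * 3^4*173^1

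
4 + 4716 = 4720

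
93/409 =93/409= 0.23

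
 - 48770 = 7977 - 56747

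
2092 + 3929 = 6021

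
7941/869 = 9 + 120/869 = 9.14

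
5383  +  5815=11198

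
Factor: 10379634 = 2^1*3^1*59^1*109^1*269^1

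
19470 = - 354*(-55) 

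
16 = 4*4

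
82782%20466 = 918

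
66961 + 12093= 79054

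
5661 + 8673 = 14334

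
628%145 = 48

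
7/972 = 7/972 = 0.01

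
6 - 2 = 4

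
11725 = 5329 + 6396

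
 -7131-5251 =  - 12382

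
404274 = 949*426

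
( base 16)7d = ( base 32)3t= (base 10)125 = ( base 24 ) 55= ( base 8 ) 175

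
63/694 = 63/694 =0.09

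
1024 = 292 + 732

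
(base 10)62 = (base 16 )3E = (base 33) 1t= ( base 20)32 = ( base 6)142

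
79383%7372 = 5663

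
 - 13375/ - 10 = 2675/2 = 1337.50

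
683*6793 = 4639619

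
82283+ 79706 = 161989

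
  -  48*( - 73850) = 3544800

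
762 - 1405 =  - 643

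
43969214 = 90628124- 46658910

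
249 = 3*83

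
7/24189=7/24189 =0.00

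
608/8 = 76 = 76.00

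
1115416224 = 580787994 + 534628230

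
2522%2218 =304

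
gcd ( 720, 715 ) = 5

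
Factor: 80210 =2^1*5^1*13^1*617^1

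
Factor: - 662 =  - 2^1*331^1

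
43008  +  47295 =90303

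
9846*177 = 1742742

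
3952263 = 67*58989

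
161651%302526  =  161651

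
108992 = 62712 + 46280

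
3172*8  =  25376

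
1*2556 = 2556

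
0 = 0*98974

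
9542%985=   677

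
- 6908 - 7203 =  -  14111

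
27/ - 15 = - 9/5 = - 1.80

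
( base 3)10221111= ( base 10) 2875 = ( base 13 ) 1402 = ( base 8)5473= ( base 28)3IJ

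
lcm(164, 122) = 10004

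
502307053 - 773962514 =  - 271655461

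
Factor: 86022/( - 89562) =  - 243/253 = - 3^5*11^( - 1)*23^( - 1)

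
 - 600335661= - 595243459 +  - 5092202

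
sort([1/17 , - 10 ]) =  [-10, 1/17]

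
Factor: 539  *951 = 3^1*7^2 * 11^1 * 317^1 = 512589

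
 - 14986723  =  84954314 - 99941037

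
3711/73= 50+61/73 = 50.84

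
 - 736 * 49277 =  - 36267872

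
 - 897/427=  - 897/427 = - 2.10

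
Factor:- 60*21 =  - 2^2*3^2 * 5^1*7^1=- 1260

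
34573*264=9127272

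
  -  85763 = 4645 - 90408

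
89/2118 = 89/2118 = 0.04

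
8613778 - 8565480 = 48298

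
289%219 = 70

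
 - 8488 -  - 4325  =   - 4163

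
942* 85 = 80070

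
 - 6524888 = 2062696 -8587584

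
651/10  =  651/10= 65.10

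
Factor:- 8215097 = -11^1 * 17^1 * 197^1*223^1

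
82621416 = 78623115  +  3998301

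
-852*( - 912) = 777024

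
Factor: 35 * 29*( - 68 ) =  - 2^2*5^1*7^1*17^1*29^1 = - 69020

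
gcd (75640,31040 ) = 40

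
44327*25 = 1108175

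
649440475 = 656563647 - 7123172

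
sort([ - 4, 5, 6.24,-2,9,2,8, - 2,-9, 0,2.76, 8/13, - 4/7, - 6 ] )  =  [ - 9 , - 6, - 4, - 2, - 2 ,  -  4/7, 0, 8/13,2,2.76,5, 6.24,8,9]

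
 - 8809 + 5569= -3240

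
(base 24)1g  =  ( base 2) 101000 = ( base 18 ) 24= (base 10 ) 40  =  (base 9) 44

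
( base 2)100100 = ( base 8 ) 44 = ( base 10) 36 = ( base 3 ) 1100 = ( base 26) 1a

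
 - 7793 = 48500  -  56293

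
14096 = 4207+9889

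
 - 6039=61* ( - 99) 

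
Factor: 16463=101^1*163^1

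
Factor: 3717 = 3^2 * 7^1*59^1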